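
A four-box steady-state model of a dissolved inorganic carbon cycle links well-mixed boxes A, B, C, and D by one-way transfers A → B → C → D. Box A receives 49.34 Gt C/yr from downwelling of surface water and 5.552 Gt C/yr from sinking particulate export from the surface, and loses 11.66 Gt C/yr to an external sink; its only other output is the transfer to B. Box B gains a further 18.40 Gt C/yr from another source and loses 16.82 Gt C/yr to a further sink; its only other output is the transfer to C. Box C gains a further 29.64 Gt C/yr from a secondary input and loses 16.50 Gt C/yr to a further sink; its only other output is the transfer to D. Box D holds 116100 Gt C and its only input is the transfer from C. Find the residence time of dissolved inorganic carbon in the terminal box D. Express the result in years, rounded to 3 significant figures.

Box A: F(A→B) = (49.34 + 5.552) − 11.66 = 43.232 Gt C/yr.
Box B: F(B→C) = (43.232 + 18.40) − 16.82 = 44.812 Gt C/yr.
Box C: F(C→D) = (44.812 + 29.64) − 16.50 = 57.952 Gt C/yr.
Box D throughput = its input = 57.952 Gt C/yr; τ = 116100 / 57.952 = 2003 yr.

2000 yr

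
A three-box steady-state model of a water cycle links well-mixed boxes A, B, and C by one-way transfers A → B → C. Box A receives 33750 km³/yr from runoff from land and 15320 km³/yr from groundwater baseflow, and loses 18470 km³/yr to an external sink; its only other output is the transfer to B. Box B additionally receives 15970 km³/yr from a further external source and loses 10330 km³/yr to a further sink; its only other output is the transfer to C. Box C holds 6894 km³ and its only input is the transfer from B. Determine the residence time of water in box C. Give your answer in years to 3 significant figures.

0.190 yr

Box A: F(A→B) = (33750 + 15320) − 18470 = 30600 km³/yr.
Box B: F(B→C) = (30600 + 15970) − 10330 = 36240 km³/yr.
Box C throughput = its input = 36240 km³/yr; τ = 6894 / 36240 = 0.1902 yr.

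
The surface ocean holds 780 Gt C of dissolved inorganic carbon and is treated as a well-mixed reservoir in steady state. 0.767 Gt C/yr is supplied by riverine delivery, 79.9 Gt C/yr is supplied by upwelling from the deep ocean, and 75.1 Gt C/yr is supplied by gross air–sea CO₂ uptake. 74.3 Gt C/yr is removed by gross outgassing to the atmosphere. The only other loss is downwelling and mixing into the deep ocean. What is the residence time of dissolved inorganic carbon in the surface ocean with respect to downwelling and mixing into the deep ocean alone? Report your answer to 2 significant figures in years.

At steady state ΣF_in = ΣF_out.
ΣF_in = 0.767 + 79.9 + 75.1 = 155.77 Gt C/yr.
Downwelling and mixing into the deep ocean flux = ΣF_in − (74.3) = 155.77 − 74.30 = 81.47 Gt C/yr.
τ = M / F = 780 / 81.47 = 9.574 yr.

9.6 yr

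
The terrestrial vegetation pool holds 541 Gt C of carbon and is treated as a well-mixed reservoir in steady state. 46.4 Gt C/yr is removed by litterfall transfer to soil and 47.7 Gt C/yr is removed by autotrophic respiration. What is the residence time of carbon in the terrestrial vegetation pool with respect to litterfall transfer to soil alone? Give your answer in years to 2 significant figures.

Residence time with respect to a single sink: τ = M / F_sink.
τ = 541 / 46.4 = 11.66 yr.

12 yr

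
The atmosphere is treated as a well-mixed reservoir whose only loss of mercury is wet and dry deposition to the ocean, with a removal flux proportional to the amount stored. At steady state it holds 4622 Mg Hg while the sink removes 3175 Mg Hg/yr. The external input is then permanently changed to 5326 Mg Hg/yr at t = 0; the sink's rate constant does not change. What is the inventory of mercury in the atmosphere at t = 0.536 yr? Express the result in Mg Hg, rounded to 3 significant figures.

5590 Mg Hg

Residence time τ = M₀/F₀ = 1.456 yr. The eventual steady state is M_∞ = M₀·(F₁/F₀) = 4622 × 5326/3175 = 7753.3 Mg Hg.
The anomaly ΔM(t) = M(t) − M_∞ decays as ΔM₀·e^(−t/τ) with ΔM₀ = 4622 − 7753.3 = −3131 Mg Hg.
At t = 0.536 yr, e^(−t/τ) = e^(−0.3682) = 0.6920, so ΔM = −2167 Mg Hg and M = 7753.3 − 2167 = 5586.5 Mg Hg.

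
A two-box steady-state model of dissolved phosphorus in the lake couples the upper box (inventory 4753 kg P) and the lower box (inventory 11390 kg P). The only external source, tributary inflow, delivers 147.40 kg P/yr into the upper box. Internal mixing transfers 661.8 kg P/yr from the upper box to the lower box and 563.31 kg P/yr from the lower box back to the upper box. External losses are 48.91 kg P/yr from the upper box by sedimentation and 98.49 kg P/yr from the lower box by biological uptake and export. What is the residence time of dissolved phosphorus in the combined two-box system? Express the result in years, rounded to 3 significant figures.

110 yr

For the system as a whole, the A↔B exchange is internal and contributes nothing to the throughput; only the external sinks remove mass.
M_total = 4753 + 11390 = 16143 kg P.
ΣF_external_out = 48.91 + 98.49 = 147.40 kg P/yr.
τ = M_total / ΣF_ext = 16143 / 147.40 = 109.5 yr.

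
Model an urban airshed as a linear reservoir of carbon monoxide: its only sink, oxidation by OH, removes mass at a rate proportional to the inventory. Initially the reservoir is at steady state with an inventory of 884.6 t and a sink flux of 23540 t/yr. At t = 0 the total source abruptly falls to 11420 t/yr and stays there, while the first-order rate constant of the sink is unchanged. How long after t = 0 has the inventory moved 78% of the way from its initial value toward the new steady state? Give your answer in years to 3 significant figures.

τ = M₀/F₀ = 884.6/23540 = 0.03758 yr.
The remaining gap fraction is e^(−t/τ); 78% covered ⇒ e^(−t/τ) = 0.220.
t = −τ ln(0.220) = 0.03758 × 1.514 = 0.05690 yr.

0.0569 yr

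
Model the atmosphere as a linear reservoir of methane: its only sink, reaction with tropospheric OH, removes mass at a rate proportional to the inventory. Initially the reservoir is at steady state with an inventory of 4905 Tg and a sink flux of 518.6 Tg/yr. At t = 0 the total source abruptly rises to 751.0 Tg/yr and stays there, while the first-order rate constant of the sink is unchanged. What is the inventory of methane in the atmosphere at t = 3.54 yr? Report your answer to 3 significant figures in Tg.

Residence time τ = M₀/F₀ = 9.458 yr. The eventual steady state is M_∞ = M₀·(F₁/F₀) = 4905 × 751.0/518.6 = 7103.1 Tg.
The anomaly ΔM(t) = M(t) − M_∞ decays as ΔM₀·e^(−t/τ) with ΔM₀ = 4905 − 7103.1 = −2198 Tg.
At t = 3.54 yr, e^(−t/τ) = e^(−0.3743) = 0.6878, so ΔM = −1512 Tg and M = 7103.1 − 1512 = 5591.3 Tg.

5590 Tg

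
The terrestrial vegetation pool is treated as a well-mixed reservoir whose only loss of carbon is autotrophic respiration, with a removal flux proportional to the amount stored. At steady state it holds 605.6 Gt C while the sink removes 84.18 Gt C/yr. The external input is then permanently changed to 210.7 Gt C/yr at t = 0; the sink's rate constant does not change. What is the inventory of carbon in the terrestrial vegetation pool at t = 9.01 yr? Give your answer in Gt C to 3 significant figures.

The sink rate constant is k = F₀/M₀ = 84.18/605.6 = 0.1390 yr⁻¹.
Solving dM/dt = F₁ − kM with M(0) = M₀ gives M(t) = F₁/k + (M₀ − F₁/k)·e^(−kt).
F₁/k = 210.7/0.1390 = 1515.8 Gt C; kt = 0.1390 × 9.01 = 1.252, e^(−kt) = 0.2858.
M(9.01) = 1515.8 + (605.6 − 1515.8) × 0.2858 = 1515.8 − 260.1 = 1255.7 Gt C.

1260 Gt C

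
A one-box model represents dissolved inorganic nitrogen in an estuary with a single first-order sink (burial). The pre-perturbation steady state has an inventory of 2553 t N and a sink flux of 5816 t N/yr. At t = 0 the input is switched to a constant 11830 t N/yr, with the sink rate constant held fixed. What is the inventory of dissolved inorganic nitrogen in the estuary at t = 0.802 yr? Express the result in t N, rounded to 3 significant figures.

The sink rate constant is k = F₀/M₀ = 5816/2553 = 2.278 yr⁻¹.
Solving dM/dt = F₁ − kM with M(0) = M₀ gives M(t) = F₁/k + (M₀ − F₁/k)·e^(−kt).
F₁/k = 11830/2.278 = 5192.9 t N; kt = 2.278 × 0.802 = 1.827, e^(−kt) = 0.1609.
M(0.802) = 5192.9 + (2553 − 5192.9) × 0.1609 = 5192.9 − 424.7 = 4768.2 t N.

4770 t N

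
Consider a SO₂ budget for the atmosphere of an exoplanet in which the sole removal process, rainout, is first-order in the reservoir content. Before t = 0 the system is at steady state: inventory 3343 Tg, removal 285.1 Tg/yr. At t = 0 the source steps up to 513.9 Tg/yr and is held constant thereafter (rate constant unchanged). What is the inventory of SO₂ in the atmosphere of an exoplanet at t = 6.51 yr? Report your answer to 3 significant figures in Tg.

Residence time τ = M₀/F₀ = 11.73 yr. The eventual steady state is M_∞ = M₀·(F₁/F₀) = 3343 × 513.9/285.1 = 6025.8 Tg.
The anomaly ΔM(t) = M(t) − M_∞ decays as ΔM₀·e^(−t/τ) with ΔM₀ = 3343 − 6025.8 = −2683 Tg.
At t = 6.51 yr, e^(−t/τ) = e^(−0.5552) = 0.5740, so ΔM = −1540 Tg and M = 6025.8 − 1540 = 4486.0 Tg.

4490 Tg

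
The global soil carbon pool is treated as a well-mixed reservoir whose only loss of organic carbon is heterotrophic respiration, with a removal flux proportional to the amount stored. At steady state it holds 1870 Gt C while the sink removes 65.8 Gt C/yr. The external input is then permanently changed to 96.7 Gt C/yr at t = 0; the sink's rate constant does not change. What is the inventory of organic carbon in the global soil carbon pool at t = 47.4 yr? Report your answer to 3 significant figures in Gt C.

τ = M₀/F₀ = 1870/65.8 = 28.42 yr; rate constant k = 1/τ.
New steady state M_∞ = F₁/k = F₁·τ = 96.7 × 28.42 = 2748.2 Gt C.
M(t) = M_∞ + (M₀ − M_∞)·e^(−t/τ); t/τ = 47.4/28.42 = 1.668, so e^(−t/τ) = 0.1886.
M(t) = 2748.2 − 878.2 × 0.1886 = 2582.5 Gt C.

2580 Gt C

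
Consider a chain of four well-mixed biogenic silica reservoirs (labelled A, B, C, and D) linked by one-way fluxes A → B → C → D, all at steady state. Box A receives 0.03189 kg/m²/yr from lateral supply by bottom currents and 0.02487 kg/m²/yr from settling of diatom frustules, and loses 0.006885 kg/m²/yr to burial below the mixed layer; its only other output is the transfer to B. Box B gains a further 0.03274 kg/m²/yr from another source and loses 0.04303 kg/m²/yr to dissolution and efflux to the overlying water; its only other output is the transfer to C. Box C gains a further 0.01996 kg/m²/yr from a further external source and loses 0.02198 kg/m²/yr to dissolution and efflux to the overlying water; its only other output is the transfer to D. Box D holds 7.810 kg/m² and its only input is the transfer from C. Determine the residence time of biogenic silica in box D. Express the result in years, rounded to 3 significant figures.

208 yr

Box A: F(A→B) = (0.03189 + 0.02487) − 0.006885 = 0.049875 kg/m²/yr.
Box B: F(B→C) = (0.049875 + 0.03274) − 0.04303 = 0.039585 kg/m²/yr.
Box C: F(C→D) = (0.039585 + 0.01996) − 0.02198 = 0.037565 kg/m²/yr.
Box D throughput = its input = 0.037565 kg/m²/yr; τ = 7.810 / 0.037565 = 207.9 yr.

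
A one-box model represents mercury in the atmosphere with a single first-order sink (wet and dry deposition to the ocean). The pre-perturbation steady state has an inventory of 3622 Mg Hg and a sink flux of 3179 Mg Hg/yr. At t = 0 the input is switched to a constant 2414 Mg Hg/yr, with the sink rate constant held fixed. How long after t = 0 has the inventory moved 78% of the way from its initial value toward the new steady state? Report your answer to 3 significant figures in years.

τ = M₀/F₀ = 3622/3179 = 1.139 yr.
The remaining gap fraction is e^(−t/τ); 78% covered ⇒ e^(−t/τ) = 0.220.
t = −τ ln(0.220) = 1.139 × 1.514 = 1.725 yr.

1.73 yr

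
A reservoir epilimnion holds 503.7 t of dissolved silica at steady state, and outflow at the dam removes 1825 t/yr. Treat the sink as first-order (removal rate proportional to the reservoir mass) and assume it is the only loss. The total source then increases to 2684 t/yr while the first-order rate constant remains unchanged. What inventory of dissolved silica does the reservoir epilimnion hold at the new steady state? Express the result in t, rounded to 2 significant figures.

Rate constant k = F/M = 1825 / 503.7 = 3.623 yr⁻¹.
At the new steady state, source = k·M_new ⇒ M_new = 2684 / 3.623 = 740.8 t.
(Equivalently M_new = M × F_new/F_old = 503.7 × 2684/1825.)

740 t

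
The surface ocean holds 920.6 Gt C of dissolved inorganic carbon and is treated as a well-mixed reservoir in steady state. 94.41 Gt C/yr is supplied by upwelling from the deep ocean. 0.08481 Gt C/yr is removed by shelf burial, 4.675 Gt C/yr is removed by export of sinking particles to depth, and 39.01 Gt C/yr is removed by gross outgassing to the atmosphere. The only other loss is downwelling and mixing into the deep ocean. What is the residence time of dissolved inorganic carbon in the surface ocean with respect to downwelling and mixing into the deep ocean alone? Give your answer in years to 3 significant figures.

At steady state ΣF_in = ΣF_out.
ΣF_in = 94.410 Gt C/yr.
Downwelling and mixing into the deep ocean flux = ΣF_in − (0.08481 + 4.675 + 39.01) = 94.410 − 43.77 = 50.64 Gt C/yr.
τ = M / F = 920.6 / 50.64 = 18.18 yr.

18.2 yr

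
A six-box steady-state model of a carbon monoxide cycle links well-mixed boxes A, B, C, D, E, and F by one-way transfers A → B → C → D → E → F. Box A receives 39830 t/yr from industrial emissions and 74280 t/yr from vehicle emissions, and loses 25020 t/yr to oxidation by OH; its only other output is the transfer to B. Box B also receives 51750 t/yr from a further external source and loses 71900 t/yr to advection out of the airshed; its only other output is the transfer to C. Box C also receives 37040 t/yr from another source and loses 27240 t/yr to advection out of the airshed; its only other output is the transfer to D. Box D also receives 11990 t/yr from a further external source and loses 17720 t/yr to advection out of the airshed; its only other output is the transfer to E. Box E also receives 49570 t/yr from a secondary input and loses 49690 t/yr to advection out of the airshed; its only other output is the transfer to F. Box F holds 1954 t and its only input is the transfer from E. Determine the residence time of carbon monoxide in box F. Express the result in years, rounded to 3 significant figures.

Box A: F(A→B) = (39830 + 74280) − 25020 = 89090 t/yr.
Box B: F(B→C) = (89090 + 51750) − 71900 = 68940 t/yr.
Box C: F(C→D) = (68940 + 37040) − 27240 = 78740 t/yr.
Box D: F(D→E) = (78740 + 11990) − 17720 = 73010 t/yr.
Box E: F(E→F) = (73010 + 49570) − 49690 = 72890 t/yr.
Box F throughput = its input = 72890 t/yr; τ = 1954 / 72890 = 0.02681 yr.

0.0268 yr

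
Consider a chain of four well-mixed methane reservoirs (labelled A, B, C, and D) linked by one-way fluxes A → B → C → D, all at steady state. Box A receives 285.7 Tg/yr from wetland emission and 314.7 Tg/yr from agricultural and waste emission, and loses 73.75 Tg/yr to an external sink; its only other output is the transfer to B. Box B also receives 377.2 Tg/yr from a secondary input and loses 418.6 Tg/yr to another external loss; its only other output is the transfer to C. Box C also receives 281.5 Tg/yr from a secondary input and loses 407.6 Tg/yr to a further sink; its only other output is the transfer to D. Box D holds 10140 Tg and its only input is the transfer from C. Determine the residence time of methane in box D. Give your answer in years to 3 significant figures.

Box A: F(A→B) = (285.7 + 314.7) − 73.75 = 526.65 Tg/yr.
Box B: F(B→C) = (526.65 + 377.2) − 418.6 = 485.25 Tg/yr.
Box C: F(C→D) = (485.25 + 281.5) − 407.6 = 359.15 Tg/yr.
Box D throughput = its input = 359.15 Tg/yr; τ = 10140 / 359.15 = 28.23 yr.

28.2 yr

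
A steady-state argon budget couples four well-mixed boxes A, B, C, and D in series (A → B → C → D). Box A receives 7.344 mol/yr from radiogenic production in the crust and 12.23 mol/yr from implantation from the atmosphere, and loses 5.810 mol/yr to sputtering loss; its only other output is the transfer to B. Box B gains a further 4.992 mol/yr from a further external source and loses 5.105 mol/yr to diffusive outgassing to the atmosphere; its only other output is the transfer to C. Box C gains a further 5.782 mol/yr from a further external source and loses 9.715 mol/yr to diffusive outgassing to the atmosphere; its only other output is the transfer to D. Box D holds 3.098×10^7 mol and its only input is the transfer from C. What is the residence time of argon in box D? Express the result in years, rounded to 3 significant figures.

3.19×10^6 yr

Box A: F(A→B) = (7.344 + 12.23) − 5.810 = 13.764 mol/yr.
Box B: F(B→C) = (13.764 + 4.992) − 5.105 = 13.651 mol/yr.
Box C: F(C→D) = (13.651 + 5.782) − 9.715 = 9.7180 mol/yr.
Box D throughput = its input = 9.7180 mol/yr; τ = 3.098×10^7 / 9.7180 = 3.188×10^6 yr.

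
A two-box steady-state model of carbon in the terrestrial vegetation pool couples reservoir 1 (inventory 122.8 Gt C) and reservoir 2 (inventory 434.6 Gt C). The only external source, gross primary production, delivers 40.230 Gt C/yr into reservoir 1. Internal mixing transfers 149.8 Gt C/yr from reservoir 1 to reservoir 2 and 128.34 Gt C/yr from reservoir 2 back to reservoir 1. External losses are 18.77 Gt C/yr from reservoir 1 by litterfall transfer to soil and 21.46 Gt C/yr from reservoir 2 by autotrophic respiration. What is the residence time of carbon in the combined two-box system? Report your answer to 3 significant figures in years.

13.9 yr

Treat the two boxes together as one reservoir: the mixing fluxes between them are internal recycling, so τ = ΣM / Σ(external losses).
M_total = 122.8 + 434.6 = 557.40 Gt C.
ΣF_external_out = 18.77 + 21.46 = 40.230 Gt C/yr.
τ = M_total / ΣF_ext = 557.40 / 40.230 = 13.86 yr.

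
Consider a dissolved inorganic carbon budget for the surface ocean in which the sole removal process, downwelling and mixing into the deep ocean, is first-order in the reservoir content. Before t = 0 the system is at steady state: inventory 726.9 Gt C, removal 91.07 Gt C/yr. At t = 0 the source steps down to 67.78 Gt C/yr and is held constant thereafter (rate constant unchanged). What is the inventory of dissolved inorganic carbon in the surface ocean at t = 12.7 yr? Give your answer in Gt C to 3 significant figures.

The sink rate constant is k = F₀/M₀ = 91.07/726.9 = 0.1253 yr⁻¹.
Solving dM/dt = F₁ − kM with M(0) = M₀ gives M(t) = F₁/k + (M₀ − F₁/k)·e^(−kt).
F₁/k = 67.78/0.1253 = 541.00 Gt C; kt = 0.1253 × 12.7 = 1.591, e^(−kt) = 0.2037.
M(12.7) = 541.00 + (726.9 − 541.00) × 0.2037 = 541.00 + 37.87 = 578.87 Gt C.

579 Gt C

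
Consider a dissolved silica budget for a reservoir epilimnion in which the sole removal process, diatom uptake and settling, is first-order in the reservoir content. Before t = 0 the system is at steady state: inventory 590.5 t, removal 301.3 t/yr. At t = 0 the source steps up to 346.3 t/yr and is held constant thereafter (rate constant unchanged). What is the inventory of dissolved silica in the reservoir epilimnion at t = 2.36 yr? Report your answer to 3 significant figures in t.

Residence time τ = M₀/F₀ = 1.960 yr. The eventual steady state is M_∞ = M₀·(F₁/F₀) = 590.5 × 346.3/301.3 = 678.69 t.
The anomaly ΔM(t) = M(t) − M_∞ decays as ΔM₀·e^(−t/τ) with ΔM₀ = 590.5 − 678.69 = −88.19 t.
At t = 2.36 yr, e^(−t/τ) = e^(−1.204) = 0.2999, so ΔM = −26.45 t and M = 678.69 − 26.45 = 652.24 t.

652 t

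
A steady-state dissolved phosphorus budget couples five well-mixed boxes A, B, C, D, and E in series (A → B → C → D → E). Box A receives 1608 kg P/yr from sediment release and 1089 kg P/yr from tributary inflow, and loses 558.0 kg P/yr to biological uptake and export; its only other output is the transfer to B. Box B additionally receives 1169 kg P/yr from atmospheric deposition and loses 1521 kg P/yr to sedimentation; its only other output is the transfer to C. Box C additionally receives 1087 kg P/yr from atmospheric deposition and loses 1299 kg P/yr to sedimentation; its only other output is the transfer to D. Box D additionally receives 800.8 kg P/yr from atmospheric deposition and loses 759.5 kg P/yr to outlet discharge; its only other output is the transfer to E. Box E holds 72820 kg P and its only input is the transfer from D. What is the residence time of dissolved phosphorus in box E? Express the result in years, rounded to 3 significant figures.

Box A: F(A→B) = (1608 + 1089) − 558.0 = 2139.0 kg P/yr.
Box B: F(B→C) = (2139.0 + 1169) − 1521 = 1787.0 kg P/yr.
Box C: F(C→D) = (1787.0 + 1087) − 1299 = 1575.0 kg P/yr.
Box D: F(D→E) = (1575.0 + 800.8) − 759.5 = 1616.3 kg P/yr.
Box E throughput = its input = 1616.3 kg P/yr; τ = 72820 / 1616.3 = 45.05 yr.

45.1 yr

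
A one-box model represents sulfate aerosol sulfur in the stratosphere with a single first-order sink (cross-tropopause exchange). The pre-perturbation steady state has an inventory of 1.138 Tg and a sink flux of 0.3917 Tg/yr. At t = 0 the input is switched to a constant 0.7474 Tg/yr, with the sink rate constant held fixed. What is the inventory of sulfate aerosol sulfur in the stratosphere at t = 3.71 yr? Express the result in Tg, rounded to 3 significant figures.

The sink rate constant is k = F₀/M₀ = 0.3917/1.138 = 0.3442 yr⁻¹.
Solving dM/dt = F₁ − kM with M(0) = M₀ gives M(t) = F₁/k + (M₀ − F₁/k)·e^(−kt).
F₁/k = 0.7474/0.3442 = 2.1714 Tg; kt = 0.3442 × 3.71 = 1.277, e^(−kt) = 0.2789.
M(3.71) = 2.1714 + (1.138 − 2.1714) × 0.2789 = 2.1714 − 0.2882 = 1.8832 Tg.

1.88 Tg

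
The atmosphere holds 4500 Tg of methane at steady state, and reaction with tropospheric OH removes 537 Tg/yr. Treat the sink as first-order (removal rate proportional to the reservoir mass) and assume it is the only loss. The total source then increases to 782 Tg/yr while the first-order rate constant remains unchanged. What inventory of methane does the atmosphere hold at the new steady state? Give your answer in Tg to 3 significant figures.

Rate constant k = F/M = 537 / 4500 = 0.1193 yr⁻¹.
At the new steady state, source = k·M_new ⇒ M_new = 782 / 0.1193 = 6553 Tg.
(Equivalently M_new = M × F_new/F_old = 4500 × 782/537.)

6550 Tg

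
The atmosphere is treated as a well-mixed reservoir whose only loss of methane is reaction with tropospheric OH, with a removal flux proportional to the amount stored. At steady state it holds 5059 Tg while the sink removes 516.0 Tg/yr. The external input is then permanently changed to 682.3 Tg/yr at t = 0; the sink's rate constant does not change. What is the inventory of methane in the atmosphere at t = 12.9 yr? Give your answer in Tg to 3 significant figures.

τ = M₀/F₀ = 5059/516.0 = 9.804 yr; rate constant k = 1/τ.
New steady state M_∞ = F₁/k = F₁·τ = 682.3 × 9.804 = 6689.4 Tg.
M(t) = M_∞ + (M₀ − M_∞)·e^(−t/τ); t/τ = 12.9/9.804 = 1.316, so e^(−t/τ) = 0.2683.
M(t) = 6689.4 − 1630 × 0.2683 = 6252.0 Tg.

6250 Tg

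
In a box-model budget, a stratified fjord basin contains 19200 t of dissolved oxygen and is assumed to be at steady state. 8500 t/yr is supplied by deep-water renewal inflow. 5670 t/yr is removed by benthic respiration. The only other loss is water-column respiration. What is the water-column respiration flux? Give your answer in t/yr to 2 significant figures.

2800 t/yr

At steady state ΣF_in = ΣF_out.
ΣF_in = 8500.0 t/yr.
Water-column respiration flux = ΣF_in − (5670) = 8500.0 − 5670 = 2830 t/yr.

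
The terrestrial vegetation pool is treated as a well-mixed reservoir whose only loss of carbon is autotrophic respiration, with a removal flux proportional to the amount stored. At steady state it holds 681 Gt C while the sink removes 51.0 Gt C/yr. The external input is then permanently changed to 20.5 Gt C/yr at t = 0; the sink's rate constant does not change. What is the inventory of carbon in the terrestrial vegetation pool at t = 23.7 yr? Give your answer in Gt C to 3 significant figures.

343 Gt C

The sink rate constant is k = F₀/M₀ = 51.0/681 = 0.07489 yr⁻¹.
Solving dM/dt = F₁ − kM with M(0) = M₀ gives M(t) = F₁/k + (M₀ − F₁/k)·e^(−kt).
F₁/k = 20.5/0.07489 = 273.74 Gt C; kt = 0.07489 × 23.7 = 1.775, e^(−kt) = 0.1695.
M(23.7) = 273.74 + (681 − 273.74) × 0.1695 = 273.74 + 69.03 = 342.77 Gt C.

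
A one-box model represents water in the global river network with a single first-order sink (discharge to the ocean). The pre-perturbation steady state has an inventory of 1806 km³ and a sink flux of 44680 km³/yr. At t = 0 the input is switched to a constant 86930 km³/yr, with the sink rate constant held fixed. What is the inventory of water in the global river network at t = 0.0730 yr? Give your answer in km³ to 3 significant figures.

τ = M₀/F₀ = 1806/44680 = 0.04042 yr; rate constant k = 1/τ.
New steady state M_∞ = F₁/k = F₁·τ = 86930 × 0.04042 = 3513.8 km³.
M(t) = M_∞ + (M₀ − M_∞)·e^(−t/τ); t/τ = 0.0730/0.04042 = 1.806, so e^(−t/τ) = 0.1643.
M(t) = 3513.8 − 1708 × 0.1643 = 3233.2 km³.

3230 km³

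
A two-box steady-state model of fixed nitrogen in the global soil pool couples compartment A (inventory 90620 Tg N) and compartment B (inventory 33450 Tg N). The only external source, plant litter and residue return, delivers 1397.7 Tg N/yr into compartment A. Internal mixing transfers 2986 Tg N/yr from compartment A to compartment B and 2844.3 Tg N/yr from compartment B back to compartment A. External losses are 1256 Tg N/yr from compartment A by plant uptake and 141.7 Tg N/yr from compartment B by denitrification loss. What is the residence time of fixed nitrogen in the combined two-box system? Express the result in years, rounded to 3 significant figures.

Treat the two boxes together as one reservoir: the mixing fluxes between them are internal recycling, so τ = ΣM / Σ(external losses).
M_total = 90620 + 33450 = 124070 Tg N.
ΣF_external_out = 1256 + 141.7 = 1397.7 Tg N/yr.
τ = M_total / ΣF_ext = 124070 / 1397.7 = 88.77 yr.

88.8 yr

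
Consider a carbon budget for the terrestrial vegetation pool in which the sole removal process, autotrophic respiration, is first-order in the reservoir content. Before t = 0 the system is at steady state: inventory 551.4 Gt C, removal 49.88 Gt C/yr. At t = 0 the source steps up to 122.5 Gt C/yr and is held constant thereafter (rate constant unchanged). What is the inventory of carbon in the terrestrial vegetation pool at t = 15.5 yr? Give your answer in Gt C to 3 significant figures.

1160 Gt C

Residence time τ = M₀/F₀ = 11.05 yr. The eventual steady state is M_∞ = M₀·(F₁/F₀) = 551.4 × 122.5/49.88 = 1354.2 Gt C.
The anomaly ΔM(t) = M(t) − M_∞ decays as ΔM₀·e^(−t/τ) with ΔM₀ = 551.4 − 1354.2 = −802.8 Gt C.
At t = 15.5 yr, e^(−t/τ) = e^(−1.402) = 0.2461, so ΔM = −197.5 Gt C and M = 1354.2 − 197.5 = 1156.6 Gt C.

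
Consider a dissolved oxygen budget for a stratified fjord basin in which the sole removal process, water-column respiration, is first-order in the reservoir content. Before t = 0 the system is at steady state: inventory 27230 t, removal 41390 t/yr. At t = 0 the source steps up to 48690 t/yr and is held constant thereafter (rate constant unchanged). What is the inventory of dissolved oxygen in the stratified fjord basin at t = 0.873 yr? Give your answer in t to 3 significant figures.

30800 t

Residence time τ = M₀/F₀ = 0.6579 yr. The eventual steady state is M_∞ = M₀·(F₁/F₀) = 27230 × 48690/41390 = 32033 t.
The anomaly ΔM(t) = M(t) − M_∞ decays as ΔM₀·e^(−t/τ) with ΔM₀ = 27230 − 32033 = −4803 t.
At t = 0.873 yr, e^(−t/τ) = e^(−1.327) = 0.2653, so ΔM = −1274 t and M = 32033 − 1274 = 30759 t.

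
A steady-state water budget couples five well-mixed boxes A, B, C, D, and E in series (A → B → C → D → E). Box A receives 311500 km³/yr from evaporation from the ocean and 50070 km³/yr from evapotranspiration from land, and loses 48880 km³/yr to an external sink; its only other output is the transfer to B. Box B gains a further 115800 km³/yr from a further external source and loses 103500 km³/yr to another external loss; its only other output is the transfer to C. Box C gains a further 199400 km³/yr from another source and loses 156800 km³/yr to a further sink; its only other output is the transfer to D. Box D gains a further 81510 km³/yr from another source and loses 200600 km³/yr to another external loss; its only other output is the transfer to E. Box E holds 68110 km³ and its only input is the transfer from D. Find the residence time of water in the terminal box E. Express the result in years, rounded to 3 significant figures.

0.274 yr

Box A: F(A→B) = (311500 + 50070) − 48880 = 312690 km³/yr.
Box B: F(B→C) = (312690 + 115800) − 103500 = 324990 km³/yr.
Box C: F(C→D) = (324990 + 199400) − 156800 = 367590 km³/yr.
Box D: F(D→E) = (367590 + 81510) − 200600 = 248500 km³/yr.
Box E throughput = its input = 248500 km³/yr; τ = 68110 / 248500 = 0.2741 yr.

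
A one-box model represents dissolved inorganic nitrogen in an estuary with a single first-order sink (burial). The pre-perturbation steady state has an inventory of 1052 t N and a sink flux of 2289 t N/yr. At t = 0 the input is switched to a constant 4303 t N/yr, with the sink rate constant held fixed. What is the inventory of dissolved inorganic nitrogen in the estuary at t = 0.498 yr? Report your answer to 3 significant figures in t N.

Residence time τ = M₀/F₀ = 0.4596 yr. The eventual steady state is M_∞ = M₀·(F₁/F₀) = 1052 × 4303/2289 = 1977.6 t N.
The anomaly ΔM(t) = M(t) − M_∞ decays as ΔM₀·e^(−t/τ) with ΔM₀ = 1052 − 1977.6 = −925.6 t N.
At t = 0.498 yr, e^(−t/τ) = e^(−1.084) = 0.3384, so ΔM = −313.2 t N and M = 1977.6 − 313.2 = 1664.4 t N.

1660 t N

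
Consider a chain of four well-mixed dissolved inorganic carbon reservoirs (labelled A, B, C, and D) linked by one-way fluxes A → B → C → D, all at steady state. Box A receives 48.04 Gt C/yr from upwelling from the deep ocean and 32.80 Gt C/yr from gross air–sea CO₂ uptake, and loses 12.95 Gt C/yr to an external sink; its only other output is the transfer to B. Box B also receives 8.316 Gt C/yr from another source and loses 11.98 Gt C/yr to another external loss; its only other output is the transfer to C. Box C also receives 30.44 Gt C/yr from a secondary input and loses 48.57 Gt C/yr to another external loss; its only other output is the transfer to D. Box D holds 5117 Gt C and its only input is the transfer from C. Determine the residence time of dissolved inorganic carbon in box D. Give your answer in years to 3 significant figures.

111 yr

Box A: F(A→B) = (48.04 + 32.80) − 12.95 = 67.890 Gt C/yr.
Box B: F(B→C) = (67.890 + 8.316) − 11.98 = 64.226 Gt C/yr.
Box C: F(C→D) = (64.226 + 30.44) − 48.57 = 46.096 Gt C/yr.
Box D throughput = its input = 46.096 Gt C/yr; τ = 5117 / 46.096 = 111.0 yr.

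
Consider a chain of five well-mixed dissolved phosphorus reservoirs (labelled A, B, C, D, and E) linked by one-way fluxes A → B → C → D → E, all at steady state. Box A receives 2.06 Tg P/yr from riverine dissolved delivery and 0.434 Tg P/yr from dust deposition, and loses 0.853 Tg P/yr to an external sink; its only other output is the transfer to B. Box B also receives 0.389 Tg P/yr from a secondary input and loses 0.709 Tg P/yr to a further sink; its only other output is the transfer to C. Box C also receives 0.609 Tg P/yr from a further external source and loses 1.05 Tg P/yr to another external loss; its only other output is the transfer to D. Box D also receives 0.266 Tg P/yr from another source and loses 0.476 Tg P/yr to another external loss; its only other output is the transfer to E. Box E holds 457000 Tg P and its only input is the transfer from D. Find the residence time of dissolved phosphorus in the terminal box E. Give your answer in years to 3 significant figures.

Box A: F(A→B) = (2.06 + 0.434) − 0.853 = 1.6410 Tg P/yr.
Box B: F(B→C) = (1.6410 + 0.389) − 0.709 = 1.3210 Tg P/yr.
Box C: F(C→D) = (1.3210 + 0.609) − 1.05 = 0.88000 Tg P/yr.
Box D: F(D→E) = (0.88000 + 0.266) − 0.476 = 0.67000 Tg P/yr.
Box E throughput = its input = 0.67000 Tg P/yr; τ = 457000 / 0.67000 = 682100 yr.

682000 yr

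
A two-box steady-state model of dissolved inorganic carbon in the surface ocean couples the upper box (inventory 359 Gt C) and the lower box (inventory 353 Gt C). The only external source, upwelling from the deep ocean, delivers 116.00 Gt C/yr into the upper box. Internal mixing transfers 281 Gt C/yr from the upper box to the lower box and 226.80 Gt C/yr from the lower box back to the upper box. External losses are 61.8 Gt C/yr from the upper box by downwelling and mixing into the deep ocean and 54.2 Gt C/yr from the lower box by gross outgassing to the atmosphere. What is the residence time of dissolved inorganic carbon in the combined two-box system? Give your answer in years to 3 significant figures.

6.14 yr

Treat the two boxes together as one reservoir: the mixing fluxes between them are internal recycling, so τ = ΣM / Σ(external losses).
M_total = 359 + 353 = 712.00 Gt C.
ΣF_external_out = 61.8 + 54.2 = 116.00 Gt C/yr.
τ = M_total / ΣF_ext = 712.00 / 116.00 = 6.138 yr.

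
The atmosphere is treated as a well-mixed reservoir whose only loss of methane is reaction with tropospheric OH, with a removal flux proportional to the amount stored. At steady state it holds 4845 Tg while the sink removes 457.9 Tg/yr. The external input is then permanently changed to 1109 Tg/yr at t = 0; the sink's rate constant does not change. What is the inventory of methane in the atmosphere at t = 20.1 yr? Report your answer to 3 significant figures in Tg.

Residence time τ = M₀/F₀ = 10.58 yr. The eventual steady state is M_∞ = M₀·(F₁/F₀) = 4845 × 1109/457.9 = 11734 Tg.
The anomaly ΔM(t) = M(t) − M_∞ decays as ΔM₀·e^(−t/τ) with ΔM₀ = 4845 − 11734 = −6889 Tg.
At t = 20.1 yr, e^(−t/τ) = e^(−1.900) = 0.1496, so ΔM = −1031 Tg and M = 11734 − 1031 = 10703 Tg.

10700 Tg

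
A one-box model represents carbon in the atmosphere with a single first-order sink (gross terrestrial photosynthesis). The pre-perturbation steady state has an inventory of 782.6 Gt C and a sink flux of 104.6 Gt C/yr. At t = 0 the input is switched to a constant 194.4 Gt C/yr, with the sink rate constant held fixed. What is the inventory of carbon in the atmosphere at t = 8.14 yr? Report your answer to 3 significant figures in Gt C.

1230 Gt C

Residence time τ = M₀/F₀ = 7.482 yr. The eventual steady state is M_∞ = M₀·(F₁/F₀) = 782.6 × 194.4/104.6 = 1454.5 Gt C.
The anomaly ΔM(t) = M(t) − M_∞ decays as ΔM₀·e^(−t/τ) with ΔM₀ = 782.6 − 1454.5 = −671.9 Gt C.
At t = 8.14 yr, e^(−t/τ) = e^(−1.088) = 0.3369, so ΔM = −226.4 Gt C and M = 1454.5 − 226.4 = 1228.1 Gt C.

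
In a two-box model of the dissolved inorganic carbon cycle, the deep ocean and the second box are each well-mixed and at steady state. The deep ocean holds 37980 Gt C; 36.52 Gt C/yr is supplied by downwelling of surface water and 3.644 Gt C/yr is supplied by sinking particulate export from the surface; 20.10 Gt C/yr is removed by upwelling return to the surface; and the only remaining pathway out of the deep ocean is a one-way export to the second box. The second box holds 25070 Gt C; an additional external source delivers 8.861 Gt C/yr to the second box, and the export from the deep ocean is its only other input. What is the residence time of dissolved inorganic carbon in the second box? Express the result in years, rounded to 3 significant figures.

Balance the deep ocean: ΣF_in = 36.52 + 3.644 = 40.164 Gt C/yr.
Export to the second box = ΣF_in − (20.10) = 20.064 Gt C/yr.
Total input to the second box = 20.064 + 8.861 = 28.925 Gt C/yr; at steady state this equals its total output.
τ = M / F = 25070 / 28.925 = 866.7 yr.

867 yr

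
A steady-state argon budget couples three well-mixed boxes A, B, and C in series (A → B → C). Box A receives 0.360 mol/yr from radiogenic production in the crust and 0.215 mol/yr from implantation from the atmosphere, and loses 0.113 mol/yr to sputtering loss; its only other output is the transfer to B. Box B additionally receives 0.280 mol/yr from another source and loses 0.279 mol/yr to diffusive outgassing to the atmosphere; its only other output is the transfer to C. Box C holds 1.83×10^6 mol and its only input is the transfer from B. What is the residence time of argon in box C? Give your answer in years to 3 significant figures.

3.95×10^6 yr

Box A: F(A→B) = (0.360 + 0.215) − 0.113 = 0.46200 mol/yr.
Box B: F(B→C) = (0.46200 + 0.280) − 0.279 = 0.46300 mol/yr.
Box C throughput = its input = 0.46300 mol/yr; τ = 1.83×10^6 / 0.46300 = 3.952×10^6 yr.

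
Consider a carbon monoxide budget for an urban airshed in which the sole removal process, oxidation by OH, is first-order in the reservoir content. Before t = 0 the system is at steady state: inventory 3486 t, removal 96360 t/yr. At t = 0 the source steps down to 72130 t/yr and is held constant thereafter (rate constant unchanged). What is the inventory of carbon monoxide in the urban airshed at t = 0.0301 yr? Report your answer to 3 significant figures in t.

The sink rate constant is k = F₀/M₀ = 96360/3486 = 27.64 yr⁻¹.
Solving dM/dt = F₁ − kM with M(0) = M₀ gives M(t) = F₁/k + (M₀ − F₁/k)·e^(−kt).
F₁/k = 72130/27.64 = 2609.4 t; kt = 27.64 × 0.0301 = 0.8320, e^(−kt) = 0.4352.
M(0.0301) = 2609.4 + (3486 − 2609.4) × 0.4352 = 2609.4 + 381.5 = 2990.9 t.

2990 t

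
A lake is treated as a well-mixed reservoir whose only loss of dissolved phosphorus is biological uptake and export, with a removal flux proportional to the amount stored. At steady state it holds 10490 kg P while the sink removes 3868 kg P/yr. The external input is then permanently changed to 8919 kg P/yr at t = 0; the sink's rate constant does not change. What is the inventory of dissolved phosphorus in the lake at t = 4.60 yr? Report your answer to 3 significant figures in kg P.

21700 kg P

τ = M₀/F₀ = 10490/3868 = 2.712 yr; rate constant k = 1/τ.
New steady state M_∞ = F₁/k = F₁·τ = 8919 × 2.712 = 24188 kg P.
M(t) = M_∞ + (M₀ − M_∞)·e^(−t/τ); t/τ = 4.60/2.712 = 1.696, so e^(−t/τ) = 0.1834.
M(t) = 24188 − 13700 × 0.1834 = 21676 kg P.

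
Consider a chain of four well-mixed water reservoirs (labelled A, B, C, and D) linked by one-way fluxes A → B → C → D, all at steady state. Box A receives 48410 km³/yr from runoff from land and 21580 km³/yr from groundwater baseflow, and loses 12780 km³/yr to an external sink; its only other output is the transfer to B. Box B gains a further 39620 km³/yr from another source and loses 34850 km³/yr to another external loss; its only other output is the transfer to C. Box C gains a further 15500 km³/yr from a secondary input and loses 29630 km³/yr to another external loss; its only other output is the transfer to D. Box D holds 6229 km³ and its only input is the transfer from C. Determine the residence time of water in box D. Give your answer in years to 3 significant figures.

Box A: F(A→B) = (48410 + 21580) − 12780 = 57210 km³/yr.
Box B: F(B→C) = (57210 + 39620) − 34850 = 61980 km³/yr.
Box C: F(C→D) = (61980 + 15500) − 29630 = 47850 km³/yr.
Box D throughput = its input = 47850 km³/yr; τ = 6229 / 47850 = 0.1302 yr.

0.130 yr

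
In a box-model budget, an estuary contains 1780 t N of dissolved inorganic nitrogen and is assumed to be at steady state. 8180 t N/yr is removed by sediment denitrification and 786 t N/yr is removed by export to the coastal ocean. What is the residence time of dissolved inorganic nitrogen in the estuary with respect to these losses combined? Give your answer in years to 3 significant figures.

Total removal = 8180 + 786.0 = 8966.0 t N/yr.
τ = M / ΣF_out = 1780 / 8966.0 = 0.1985 yr.

0.199 yr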